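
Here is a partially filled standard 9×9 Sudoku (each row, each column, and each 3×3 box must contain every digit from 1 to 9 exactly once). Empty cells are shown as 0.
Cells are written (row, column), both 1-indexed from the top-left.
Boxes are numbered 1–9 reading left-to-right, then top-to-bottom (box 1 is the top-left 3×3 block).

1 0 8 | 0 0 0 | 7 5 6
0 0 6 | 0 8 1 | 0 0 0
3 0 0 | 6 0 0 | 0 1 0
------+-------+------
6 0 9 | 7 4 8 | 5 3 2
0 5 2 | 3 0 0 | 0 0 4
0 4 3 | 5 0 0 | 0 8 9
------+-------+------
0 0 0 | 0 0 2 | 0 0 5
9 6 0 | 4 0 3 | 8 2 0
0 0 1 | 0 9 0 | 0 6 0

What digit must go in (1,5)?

Cell (1,5) itself could take any of {2, 3} by direct elimination.
Consider where 3 can go in column 5.
(3,5) is out (row 3 already has a 3).
(5,5) is out (row 5 already has a 3).
(6,5) is out (row 6 already has a 3).
(7,5) is out (box 8 already has a 3).
(8,5) is out (row 8 already has a 3).
So the only cell in column 5 that can hold 3 is (1,5).
Therefore (1,5) = 3.

3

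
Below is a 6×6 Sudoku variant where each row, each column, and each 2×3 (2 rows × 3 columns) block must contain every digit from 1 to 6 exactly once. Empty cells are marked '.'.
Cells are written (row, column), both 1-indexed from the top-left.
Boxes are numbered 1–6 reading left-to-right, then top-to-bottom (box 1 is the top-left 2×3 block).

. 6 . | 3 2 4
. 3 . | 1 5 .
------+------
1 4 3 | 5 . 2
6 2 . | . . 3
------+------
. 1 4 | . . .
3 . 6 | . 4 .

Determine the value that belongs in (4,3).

5

Row 4 already contains {2, 3, 6}.
Column 3 already contains {3, 4, 6}.
Its 2×3 block (box 3) already contains {1, 2, 3, 4, 6}.
The only value from 1–6 not eliminated is 5, so (4,3) = 5.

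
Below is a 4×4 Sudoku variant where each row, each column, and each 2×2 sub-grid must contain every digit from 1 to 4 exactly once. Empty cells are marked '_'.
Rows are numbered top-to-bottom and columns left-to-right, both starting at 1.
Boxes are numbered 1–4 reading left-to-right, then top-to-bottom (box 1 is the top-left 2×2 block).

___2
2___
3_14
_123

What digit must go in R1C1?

Cell R1C1 itself could take any of {1, 4} by direct elimination.
Consider where 1 can go in row 1.
R1C2 is out (column 2 already has a 1).
R1C3 is out (column 3 already has a 1).
So the only cell in row 1 that can hold 1 is R1C1.
Therefore R1C1 = 1.

1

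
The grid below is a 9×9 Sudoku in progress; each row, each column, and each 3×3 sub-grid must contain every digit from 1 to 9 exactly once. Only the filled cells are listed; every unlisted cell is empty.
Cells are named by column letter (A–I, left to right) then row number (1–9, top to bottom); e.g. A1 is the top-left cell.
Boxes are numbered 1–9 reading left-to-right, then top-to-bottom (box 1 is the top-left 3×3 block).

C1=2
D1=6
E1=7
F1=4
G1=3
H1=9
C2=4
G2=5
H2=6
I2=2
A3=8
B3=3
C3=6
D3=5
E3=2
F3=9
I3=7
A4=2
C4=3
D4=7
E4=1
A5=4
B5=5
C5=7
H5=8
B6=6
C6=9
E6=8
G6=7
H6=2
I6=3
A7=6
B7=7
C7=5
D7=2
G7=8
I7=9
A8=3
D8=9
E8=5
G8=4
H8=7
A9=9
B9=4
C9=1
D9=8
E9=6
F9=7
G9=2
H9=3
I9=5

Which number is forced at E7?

Cell E7 itself could take any of {3, 4} by direct elimination.
Consider where 4 can go in column E.
E2 is out (row 2 already has a 4).
E5 is out (row 5 already has a 4).
So the only cell in column E that can hold 4 is E7.
Therefore E7 = 4.

4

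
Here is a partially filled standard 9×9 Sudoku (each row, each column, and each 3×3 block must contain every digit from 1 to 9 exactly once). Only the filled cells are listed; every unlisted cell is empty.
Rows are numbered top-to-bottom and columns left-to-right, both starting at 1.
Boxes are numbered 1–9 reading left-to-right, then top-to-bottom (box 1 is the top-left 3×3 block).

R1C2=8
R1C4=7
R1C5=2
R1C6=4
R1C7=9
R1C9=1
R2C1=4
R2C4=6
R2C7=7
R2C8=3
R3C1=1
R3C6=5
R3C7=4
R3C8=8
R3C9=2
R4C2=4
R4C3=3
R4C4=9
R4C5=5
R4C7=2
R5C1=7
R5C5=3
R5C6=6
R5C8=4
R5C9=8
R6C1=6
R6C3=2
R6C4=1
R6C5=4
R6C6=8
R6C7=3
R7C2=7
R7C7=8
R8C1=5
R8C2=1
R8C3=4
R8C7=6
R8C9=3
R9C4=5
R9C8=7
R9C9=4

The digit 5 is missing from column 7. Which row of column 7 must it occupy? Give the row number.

5

Consider where 5 can go in column 7.
R9C7 is out (row 9 already has a 5).
So the only cell in column 7 that can hold 5 is R5C7.
That is row 5.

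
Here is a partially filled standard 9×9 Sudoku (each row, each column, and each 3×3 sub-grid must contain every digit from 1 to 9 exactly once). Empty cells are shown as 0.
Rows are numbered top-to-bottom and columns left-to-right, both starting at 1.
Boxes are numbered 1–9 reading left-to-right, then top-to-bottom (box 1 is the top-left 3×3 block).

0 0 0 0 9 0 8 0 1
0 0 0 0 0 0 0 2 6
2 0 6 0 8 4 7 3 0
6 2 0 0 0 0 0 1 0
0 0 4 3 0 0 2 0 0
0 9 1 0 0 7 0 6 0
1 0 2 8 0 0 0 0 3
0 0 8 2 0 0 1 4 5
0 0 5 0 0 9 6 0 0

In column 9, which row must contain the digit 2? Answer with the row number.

Consider where 2 can go in column 9.
r3c9 is out (row 3 already has a 2).
r4c9 is out (row 4 already has a 2).
r5c9 is out (row 5 already has a 2).
r6c9 is out (box 6 already has a 2).
So the only cell in column 9 that can hold 2 is r9c9.
That is row 9.

9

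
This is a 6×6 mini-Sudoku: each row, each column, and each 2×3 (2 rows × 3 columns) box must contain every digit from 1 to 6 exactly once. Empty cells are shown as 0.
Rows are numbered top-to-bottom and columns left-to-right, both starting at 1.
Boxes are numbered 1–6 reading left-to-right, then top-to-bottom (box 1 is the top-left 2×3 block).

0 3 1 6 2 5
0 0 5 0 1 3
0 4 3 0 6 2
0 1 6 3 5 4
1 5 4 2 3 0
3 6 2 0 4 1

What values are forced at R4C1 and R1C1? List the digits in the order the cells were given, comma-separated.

For R4C1:
  Row 4 already contains {1, 3, 4, 5, 6}.
  Column 1 already contains {1, 3}.
  Its 2×3 block (box 3) already contains {1, 3, 4, 6}.
  The only value from 1–6 not eliminated is 2, so R4C1 = 2.
For R1C1:
  Row 1 already contains {1, 2, 3, 5, 6}.
  Column 1 already contains {1, 3}.
  Its 2×3 block (box 1) already contains {1, 3, 5}.
  The only value from 1–6 not eliminated is 4, so R1C1 = 4.

2,4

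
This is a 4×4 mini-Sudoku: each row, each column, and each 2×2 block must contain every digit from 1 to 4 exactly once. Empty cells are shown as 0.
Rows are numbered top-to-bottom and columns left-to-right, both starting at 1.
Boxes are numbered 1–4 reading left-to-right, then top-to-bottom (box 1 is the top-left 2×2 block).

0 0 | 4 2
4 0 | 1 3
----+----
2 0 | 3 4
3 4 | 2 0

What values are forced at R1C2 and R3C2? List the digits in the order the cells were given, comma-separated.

For R1C2:
  Consider where 3 can go in column 2.
  R2C2 is out (row 2 already has a 3).
  R3C2 is out (row 3 already has a 3).
  So the only cell in column 2 that can hold 3 is R1C2.
  So R1C2 = 3.
For R3C2:
  Row 3 already contains {2, 3, 4}.
  Column 2 already contains {4}.
  Its 2×2 block (box 3) already contains {2, 3, 4}.
  The only value from 1–4 not eliminated is 1, so R3C2 = 1.

3,1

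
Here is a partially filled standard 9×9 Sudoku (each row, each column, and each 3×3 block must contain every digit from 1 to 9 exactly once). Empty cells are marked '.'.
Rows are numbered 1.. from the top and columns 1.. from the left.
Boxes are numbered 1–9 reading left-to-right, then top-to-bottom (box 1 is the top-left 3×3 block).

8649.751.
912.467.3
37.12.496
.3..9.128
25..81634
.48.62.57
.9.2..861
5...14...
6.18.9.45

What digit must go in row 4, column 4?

4

Cell row 4, column 4 itself could take any of {4, 5, 7} by direct elimination.
Consider where 4 can go in box 5.
row 4, column 6 is out (column 6 already has a 4).
row 5, column 4 is out (row 5 already has a 4).
row 6, column 4 is out (row 6 already has a 4).
So the only cell in box 5 that can hold 4 is row 4, column 4.
Therefore row 4, column 4 = 4.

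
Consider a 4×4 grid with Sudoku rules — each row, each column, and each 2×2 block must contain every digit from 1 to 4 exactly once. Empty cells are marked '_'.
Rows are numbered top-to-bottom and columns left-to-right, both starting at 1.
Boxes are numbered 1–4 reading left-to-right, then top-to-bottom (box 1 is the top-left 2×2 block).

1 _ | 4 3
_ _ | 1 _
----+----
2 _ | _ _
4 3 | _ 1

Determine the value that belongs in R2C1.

3

Row 2 already contains {1}.
Column 1 already contains {1, 2, 4}.
Its 2×2 block (box 1) already contains {1}.
The only value from 1–4 not eliminated is 3, so R2C1 = 3.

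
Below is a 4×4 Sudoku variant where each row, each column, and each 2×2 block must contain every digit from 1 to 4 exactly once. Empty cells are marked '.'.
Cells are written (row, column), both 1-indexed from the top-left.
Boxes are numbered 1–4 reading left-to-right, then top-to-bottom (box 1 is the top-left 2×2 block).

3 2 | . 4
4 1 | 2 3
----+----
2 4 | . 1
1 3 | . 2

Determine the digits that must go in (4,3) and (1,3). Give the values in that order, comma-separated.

4,1

For (4,3):
  Row 4 already contains {1, 2, 3}.
  Column 3 already contains {2}.
  Its 2×2 block (box 4) already contains {1, 2}.
  The only value from 1–4 not eliminated is 4, so (4,3) = 4.
For (1,3):
  Row 1 already contains {2, 3, 4}.
  Column 3 already contains {2}.
  Its 2×2 block (box 2) already contains {2, 3, 4}.
  The only value from 1–4 not eliminated is 1, so (1,3) = 1.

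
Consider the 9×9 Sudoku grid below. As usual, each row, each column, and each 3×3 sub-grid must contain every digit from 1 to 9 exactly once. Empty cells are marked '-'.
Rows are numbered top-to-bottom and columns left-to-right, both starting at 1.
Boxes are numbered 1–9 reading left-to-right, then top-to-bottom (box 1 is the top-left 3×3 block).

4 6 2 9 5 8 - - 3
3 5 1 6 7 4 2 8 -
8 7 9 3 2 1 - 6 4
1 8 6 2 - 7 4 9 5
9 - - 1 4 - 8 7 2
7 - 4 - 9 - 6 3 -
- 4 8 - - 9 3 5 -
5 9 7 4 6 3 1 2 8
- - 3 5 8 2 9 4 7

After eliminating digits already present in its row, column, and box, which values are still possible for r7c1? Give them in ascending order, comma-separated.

Row 7 already contains {3, 4, 5, 8, 9}.
Column 1 already contains {1, 3, 4, 5, 7, 8, 9}.
Its 3×3 block (box 7) already contains {3, 4, 5, 7, 8, 9}.
Removing those from 1–9 leaves {2, 6} as the candidates for r7c1.

2,6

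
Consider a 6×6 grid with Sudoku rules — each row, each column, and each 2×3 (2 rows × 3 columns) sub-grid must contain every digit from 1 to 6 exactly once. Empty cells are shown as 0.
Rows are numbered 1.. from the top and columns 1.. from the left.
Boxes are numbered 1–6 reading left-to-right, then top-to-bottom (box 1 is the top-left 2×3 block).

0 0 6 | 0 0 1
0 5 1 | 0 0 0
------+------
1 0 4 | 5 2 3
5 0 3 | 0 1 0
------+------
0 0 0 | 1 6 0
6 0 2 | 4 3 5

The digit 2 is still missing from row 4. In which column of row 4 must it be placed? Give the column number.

Consider where 2 can go in row 4.
row 4, column 4 is out (box 4 already has a 2).
row 4, column 6 is out (box 4 already has a 2).
So the only cell in row 4 that can hold 2 is row 4, column 2.
That is column 2.

2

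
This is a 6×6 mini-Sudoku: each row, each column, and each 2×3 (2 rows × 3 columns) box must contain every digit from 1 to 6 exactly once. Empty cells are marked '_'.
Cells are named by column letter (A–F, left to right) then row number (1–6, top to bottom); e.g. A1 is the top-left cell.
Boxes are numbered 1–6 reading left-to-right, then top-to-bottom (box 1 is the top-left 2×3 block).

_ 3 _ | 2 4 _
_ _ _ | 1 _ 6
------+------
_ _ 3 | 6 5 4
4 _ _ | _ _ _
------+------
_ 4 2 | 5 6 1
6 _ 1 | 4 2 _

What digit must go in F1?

Row 1 already contains {2, 3, 4}.
Column F already contains {1, 4, 6}.
Its 2×3 block (box 2) already contains {1, 2, 4, 6}.
The only value from 1–6 not eliminated is 5, so F1 = 5.

5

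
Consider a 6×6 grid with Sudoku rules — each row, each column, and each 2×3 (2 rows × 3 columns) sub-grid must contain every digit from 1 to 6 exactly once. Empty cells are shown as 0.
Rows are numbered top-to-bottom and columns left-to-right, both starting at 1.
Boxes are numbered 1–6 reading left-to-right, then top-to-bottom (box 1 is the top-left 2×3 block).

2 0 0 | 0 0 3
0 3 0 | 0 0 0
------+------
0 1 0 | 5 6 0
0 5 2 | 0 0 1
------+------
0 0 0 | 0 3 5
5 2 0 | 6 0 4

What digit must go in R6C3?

Cell R6C3 itself could take any of {1, 3} by direct elimination.
Consider where 3 can go in box 5.
R5C1 is out (row 5 already has a 3).
R5C2 is out (row 5 already has a 3).
R5C3 is out (row 5 already has a 3).
So the only cell in box 5 that can hold 3 is R6C3.
Therefore R6C3 = 3.

3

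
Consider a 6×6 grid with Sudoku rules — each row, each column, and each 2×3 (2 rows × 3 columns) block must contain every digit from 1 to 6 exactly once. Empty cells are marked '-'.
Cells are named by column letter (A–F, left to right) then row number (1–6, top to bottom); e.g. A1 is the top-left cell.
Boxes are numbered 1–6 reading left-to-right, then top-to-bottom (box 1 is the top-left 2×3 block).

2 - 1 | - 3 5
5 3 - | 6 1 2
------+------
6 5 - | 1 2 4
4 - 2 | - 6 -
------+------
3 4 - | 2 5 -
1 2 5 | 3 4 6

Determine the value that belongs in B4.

1

Row 4 already contains {2, 4, 6}.
Column B already contains {2, 3, 4, 5}.
Its 2×3 block (box 3) already contains {2, 4, 5, 6}.
The only value from 1–6 not eliminated is 1, so B4 = 1.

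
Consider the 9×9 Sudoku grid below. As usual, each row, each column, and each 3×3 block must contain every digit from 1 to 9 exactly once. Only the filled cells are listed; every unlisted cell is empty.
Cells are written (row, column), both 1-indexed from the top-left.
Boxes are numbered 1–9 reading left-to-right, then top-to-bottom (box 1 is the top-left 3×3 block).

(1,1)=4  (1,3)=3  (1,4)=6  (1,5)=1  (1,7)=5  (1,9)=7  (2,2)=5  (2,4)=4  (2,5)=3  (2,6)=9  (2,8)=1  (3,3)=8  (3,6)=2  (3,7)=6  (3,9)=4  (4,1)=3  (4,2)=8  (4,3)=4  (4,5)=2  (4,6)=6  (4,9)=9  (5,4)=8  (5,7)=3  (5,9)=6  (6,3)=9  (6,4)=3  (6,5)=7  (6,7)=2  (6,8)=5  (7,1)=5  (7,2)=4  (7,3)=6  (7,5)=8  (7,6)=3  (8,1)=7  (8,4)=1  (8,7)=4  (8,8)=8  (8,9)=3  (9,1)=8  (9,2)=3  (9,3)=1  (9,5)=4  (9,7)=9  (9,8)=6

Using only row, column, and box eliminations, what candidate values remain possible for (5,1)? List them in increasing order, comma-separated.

1,2

Row 5 already contains {3, 6, 8}.
Column 1 already contains {3, 4, 5, 7, 8}.
Its 3×3 block (box 4) already contains {3, 4, 8, 9}.
Removing those from 1–9 leaves {1, 2} as the candidates for (5,1).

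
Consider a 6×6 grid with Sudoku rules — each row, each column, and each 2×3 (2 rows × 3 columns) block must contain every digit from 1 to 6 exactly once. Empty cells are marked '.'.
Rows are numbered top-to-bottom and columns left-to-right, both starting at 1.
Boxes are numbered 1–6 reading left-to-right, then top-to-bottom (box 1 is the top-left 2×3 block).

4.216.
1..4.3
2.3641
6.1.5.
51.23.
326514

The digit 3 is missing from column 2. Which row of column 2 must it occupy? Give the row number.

1

Consider where 3 can go in column 2.
r2c2 is out (row 2 already has a 3).
r3c2 is out (row 3 already has a 3).
r4c2 is out (box 3 already has a 3).
So the only cell in column 2 that can hold 3 is r1c2.
That is row 1.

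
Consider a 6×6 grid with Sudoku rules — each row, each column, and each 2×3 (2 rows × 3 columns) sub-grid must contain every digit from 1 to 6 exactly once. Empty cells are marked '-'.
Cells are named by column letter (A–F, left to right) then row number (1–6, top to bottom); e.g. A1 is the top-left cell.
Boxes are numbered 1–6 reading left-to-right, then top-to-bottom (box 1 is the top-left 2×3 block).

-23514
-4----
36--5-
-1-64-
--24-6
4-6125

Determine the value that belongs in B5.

Cell B5 itself could take any of {3, 5} by direct elimination.
Consider where 5 can go in column B.
B6 is out (row 6 already has a 5).
So the only cell in column B that can hold 5 is B5.
Therefore B5 = 5.

5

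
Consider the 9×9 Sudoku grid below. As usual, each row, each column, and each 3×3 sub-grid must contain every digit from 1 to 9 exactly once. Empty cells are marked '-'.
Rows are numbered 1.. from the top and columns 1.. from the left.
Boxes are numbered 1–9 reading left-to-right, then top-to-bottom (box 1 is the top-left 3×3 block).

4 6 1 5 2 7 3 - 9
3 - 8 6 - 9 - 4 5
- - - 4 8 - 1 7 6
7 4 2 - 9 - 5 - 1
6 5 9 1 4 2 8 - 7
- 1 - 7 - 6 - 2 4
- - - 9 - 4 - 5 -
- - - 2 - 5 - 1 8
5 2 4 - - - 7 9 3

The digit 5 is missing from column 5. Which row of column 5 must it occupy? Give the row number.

Consider where 5 can go in column 5.
row 2, column 5 is out (row 2 already has a 5).
row 7, column 5 is out (row 7 already has a 5).
row 8, column 5 is out (row 8 already has a 5).
row 9, column 5 is out (row 9 already has a 5).
So the only cell in column 5 that can hold 5 is row 6, column 5.
That is row 6.

6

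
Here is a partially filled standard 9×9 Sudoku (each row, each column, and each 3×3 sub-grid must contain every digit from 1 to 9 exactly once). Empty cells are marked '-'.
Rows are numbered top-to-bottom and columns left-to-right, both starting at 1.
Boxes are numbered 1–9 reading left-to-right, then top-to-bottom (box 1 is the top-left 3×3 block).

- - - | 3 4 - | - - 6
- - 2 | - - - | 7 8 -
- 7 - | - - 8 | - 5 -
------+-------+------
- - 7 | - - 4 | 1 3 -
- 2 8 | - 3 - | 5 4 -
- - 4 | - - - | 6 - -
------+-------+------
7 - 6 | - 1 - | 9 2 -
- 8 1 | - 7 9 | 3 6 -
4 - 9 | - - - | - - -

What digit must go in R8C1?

2

Cell R8C1 itself could take any of {2, 5} by direct elimination.
Consider where 2 can go in box 7.
R7C2 is out (row 7 already has a 2).
R9C2 is out (column 2 already has a 2).
So the only cell in box 7 that can hold 2 is R8C1.
Therefore R8C1 = 2.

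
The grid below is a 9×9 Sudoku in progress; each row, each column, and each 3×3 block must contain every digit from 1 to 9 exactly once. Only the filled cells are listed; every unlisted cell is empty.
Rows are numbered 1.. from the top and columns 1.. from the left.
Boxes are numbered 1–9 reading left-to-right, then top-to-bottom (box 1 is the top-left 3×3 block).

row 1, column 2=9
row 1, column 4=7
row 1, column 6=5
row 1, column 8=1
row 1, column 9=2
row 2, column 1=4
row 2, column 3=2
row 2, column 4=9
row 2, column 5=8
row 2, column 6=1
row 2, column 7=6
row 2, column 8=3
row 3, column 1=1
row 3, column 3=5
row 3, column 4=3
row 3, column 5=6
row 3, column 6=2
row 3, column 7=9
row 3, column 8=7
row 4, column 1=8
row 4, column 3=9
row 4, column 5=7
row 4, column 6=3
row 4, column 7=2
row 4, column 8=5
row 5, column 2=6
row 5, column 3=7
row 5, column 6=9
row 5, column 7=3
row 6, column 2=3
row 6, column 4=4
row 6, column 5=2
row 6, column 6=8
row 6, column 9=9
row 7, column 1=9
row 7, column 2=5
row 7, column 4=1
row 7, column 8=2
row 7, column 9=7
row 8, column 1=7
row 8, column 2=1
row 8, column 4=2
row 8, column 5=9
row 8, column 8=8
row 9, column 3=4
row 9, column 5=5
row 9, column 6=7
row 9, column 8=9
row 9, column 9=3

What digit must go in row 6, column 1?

Row 6 already contains {2, 3, 4, 8, 9}.
Column 1 already contains {1, 4, 7, 8, 9}.
Its 3×3 block (box 4) already contains {3, 6, 7, 8, 9}.
The only value from 1–9 not eliminated is 5, so row 6, column 1 = 5.

5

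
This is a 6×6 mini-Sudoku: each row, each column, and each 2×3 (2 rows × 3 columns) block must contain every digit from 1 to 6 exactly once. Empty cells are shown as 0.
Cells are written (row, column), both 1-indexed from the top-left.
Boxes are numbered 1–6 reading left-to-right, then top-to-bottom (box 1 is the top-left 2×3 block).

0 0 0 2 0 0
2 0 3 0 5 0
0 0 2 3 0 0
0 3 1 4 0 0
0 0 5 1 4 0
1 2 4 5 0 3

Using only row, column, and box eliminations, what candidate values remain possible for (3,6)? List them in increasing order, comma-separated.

1,5,6

Row 3 already contains {2, 3}.
Column 6 already contains {3}.
Its 2×3 block (box 4) already contains {3, 4}.
Removing those from 1–6 leaves {1, 5, 6} as the candidates for (3,6).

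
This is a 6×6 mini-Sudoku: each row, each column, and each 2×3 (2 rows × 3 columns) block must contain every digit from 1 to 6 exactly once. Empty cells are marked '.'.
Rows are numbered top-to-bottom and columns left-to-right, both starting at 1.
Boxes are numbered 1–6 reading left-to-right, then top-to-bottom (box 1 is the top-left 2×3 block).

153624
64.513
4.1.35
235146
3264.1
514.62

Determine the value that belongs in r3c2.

6

Row 3 already contains {1, 3, 4, 5}.
Column 2 already contains {1, 2, 3, 4, 5}.
Its 2×3 block (box 3) already contains {1, 2, 3, 4, 5}.
The only value from 1–6 not eliminated is 6, so r3c2 = 6.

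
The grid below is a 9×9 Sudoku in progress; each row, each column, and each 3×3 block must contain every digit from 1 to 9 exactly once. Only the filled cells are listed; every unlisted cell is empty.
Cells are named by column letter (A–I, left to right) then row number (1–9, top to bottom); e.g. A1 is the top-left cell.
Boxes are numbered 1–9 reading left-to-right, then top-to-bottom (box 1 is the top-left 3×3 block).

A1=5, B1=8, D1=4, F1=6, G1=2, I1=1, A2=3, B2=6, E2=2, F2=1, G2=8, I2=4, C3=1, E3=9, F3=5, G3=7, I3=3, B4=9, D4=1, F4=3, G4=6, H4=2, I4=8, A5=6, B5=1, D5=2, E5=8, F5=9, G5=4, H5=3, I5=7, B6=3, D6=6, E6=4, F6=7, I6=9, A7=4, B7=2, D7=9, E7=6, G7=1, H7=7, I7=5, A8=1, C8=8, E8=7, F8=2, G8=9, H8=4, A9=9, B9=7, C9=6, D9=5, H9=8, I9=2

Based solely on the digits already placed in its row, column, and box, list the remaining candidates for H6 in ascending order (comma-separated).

1,5

Row 6 already contains {3, 4, 6, 7, 9}.
Column H already contains {2, 3, 4, 7, 8}.
Its 3×3 block (box 6) already contains {2, 3, 4, 6, 7, 8, 9}.
Removing those from 1–9 leaves {1, 5} as the candidates for H6.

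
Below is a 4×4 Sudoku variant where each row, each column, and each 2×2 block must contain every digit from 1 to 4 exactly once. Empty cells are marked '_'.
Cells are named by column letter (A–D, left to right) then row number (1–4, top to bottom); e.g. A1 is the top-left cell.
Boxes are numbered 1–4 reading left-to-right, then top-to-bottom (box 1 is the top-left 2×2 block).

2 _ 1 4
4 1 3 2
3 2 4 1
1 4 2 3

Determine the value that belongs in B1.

Row 1 already contains {1, 2, 4}.
Column B already contains {1, 2, 4}.
Its 2×2 block (box 1) already contains {1, 2, 4}.
The only value from 1–4 not eliminated is 3, so B1 = 3.

3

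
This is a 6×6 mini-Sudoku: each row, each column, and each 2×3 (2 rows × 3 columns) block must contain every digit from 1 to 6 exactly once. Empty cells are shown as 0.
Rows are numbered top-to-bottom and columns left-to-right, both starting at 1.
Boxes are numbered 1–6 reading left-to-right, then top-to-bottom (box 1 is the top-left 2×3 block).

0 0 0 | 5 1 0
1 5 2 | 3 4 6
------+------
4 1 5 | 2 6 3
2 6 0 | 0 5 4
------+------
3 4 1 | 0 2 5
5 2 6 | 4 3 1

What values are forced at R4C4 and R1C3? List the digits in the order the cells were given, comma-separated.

1,4

For R4C4:
  Row 4 already contains {2, 4, 5, 6}.
  Column 4 already contains {2, 3, 4, 5}.
  Its 2×3 block (box 4) already contains {2, 3, 4, 5, 6}.
  The only value from 1–6 not eliminated is 1, so R4C4 = 1.
For R1C3:
  Consider where 4 can go in column 3.
  R4C3 is out (row 4 already has a 4).
  So the only cell in column 3 that can hold 4 is R1C3.
  So R1C3 = 4.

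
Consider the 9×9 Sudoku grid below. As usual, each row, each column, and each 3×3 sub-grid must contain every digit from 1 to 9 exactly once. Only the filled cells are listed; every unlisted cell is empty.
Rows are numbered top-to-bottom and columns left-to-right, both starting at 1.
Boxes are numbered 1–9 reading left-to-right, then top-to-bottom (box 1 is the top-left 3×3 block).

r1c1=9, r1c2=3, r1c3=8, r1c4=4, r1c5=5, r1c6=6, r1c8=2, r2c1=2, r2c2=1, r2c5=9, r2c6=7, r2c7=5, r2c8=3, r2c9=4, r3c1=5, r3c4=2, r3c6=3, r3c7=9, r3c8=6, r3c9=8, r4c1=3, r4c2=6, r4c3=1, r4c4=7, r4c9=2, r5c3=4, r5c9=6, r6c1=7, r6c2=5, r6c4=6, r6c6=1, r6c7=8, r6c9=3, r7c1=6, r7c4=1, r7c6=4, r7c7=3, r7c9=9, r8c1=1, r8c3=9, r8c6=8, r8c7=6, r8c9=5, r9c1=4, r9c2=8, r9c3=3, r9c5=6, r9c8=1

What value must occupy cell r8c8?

Cell r8c8 itself could take any of {4, 7} by direct elimination.
Consider where 4 can go in box 9.
r7c8 is out (row 7 already has a 4).
r9c7 is out (row 9 already has a 4).
r9c9 is out (row 9 already has a 4).
So the only cell in box 9 that can hold 4 is r8c8.
Therefore r8c8 = 4.

4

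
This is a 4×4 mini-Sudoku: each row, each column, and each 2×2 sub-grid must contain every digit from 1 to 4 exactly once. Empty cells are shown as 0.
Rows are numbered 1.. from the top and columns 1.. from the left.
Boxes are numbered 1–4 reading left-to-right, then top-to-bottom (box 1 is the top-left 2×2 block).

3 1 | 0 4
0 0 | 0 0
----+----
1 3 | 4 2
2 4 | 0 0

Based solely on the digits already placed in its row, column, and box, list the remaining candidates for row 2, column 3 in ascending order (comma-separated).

1,2,3

Row 2 already contains {}.
Column 3 already contains {4}.
Its 2×2 block (box 2) already contains {4}.
Removing those from 1–4 leaves {1, 2, 3} as the candidates for row 2, column 3.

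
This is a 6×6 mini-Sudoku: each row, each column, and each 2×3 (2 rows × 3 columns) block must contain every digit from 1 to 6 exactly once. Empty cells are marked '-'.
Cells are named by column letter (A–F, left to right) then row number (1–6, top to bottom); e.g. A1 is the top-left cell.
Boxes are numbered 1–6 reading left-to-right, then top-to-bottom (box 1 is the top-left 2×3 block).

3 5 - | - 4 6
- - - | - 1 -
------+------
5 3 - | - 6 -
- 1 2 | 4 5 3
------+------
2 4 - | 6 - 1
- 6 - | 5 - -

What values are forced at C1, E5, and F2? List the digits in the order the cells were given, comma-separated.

1,3,5

For C1:
  Row 1 already contains {3, 4, 5, 6}.
  Column C already contains {2}.
  Its 2×3 block (box 1) already contains {3, 5}.
  The only value from 1–6 not eliminated is 1, so C1 = 1.
For E5:
  Row 5 already contains {1, 2, 4, 6}.
  Column E already contains {1, 4, 5, 6}.
  Its 2×3 block (box 6) already contains {1, 5, 6}.
  The only value from 1–6 not eliminated is 3, so E5 = 3.
For F2:
  Consider where 5 can go in box 2.
  D1 is out (row 1 already has a 5).
  D2 is out (column D already has a 5).
  So the only cell in box 2 that can hold 5 is F2.
  So F2 = 5.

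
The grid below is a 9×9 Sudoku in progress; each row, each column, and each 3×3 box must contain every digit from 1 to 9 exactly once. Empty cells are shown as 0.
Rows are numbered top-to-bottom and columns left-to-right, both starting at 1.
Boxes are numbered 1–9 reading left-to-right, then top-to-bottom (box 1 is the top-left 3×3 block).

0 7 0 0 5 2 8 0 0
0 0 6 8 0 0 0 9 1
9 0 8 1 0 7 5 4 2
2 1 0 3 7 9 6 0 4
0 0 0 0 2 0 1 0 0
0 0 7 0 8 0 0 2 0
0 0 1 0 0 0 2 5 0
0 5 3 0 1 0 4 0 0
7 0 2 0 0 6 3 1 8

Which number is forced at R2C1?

Cell R2C1 itself could take any of {3, 4, 5} by direct elimination.
Consider where 5 can go in row 2.
R2C2 is out (column 2 already has a 5).
R2C5 is out (column 5 already has a 5).
R2C6 is out (box 2 already has a 5).
R2C7 is out (column 7 already has a 5).
So the only cell in row 2 that can hold 5 is R2C1.
Therefore R2C1 = 5.

5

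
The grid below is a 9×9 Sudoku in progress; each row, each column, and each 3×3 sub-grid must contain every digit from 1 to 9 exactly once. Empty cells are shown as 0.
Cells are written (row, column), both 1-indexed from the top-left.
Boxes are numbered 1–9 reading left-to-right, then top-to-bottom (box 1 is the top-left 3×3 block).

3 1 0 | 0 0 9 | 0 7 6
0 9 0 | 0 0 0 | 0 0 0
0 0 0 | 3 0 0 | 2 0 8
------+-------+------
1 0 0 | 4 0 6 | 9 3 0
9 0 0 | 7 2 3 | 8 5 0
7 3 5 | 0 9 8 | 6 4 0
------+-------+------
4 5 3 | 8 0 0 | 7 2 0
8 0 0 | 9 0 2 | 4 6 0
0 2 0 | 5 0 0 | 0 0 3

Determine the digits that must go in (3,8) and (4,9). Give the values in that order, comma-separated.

9,7

For (3,8):
  Consider where 9 can go in row 3.
  (3,1) is out (column 1 already has a 9).
  (3,2) is out (column 2 already has a 9).
  (3,3) is out (box 1 already has a 9).
  (3,5) is out (column 5 already has a 9).
  (3,6) is out (column 6 already has a 9).
  So the only cell in row 3 that can hold 9 is (3,8).
  So (3,8) = 9.
For (4,9):
  Consider where 7 can go in column 9.
  (2,9) is out (box 3 already has a 7).
  (5,9) is out (row 5 already has a 7).
  (6,9) is out (row 6 already has a 7).
  (7,9) is out (row 7 already has a 7).
  (8,9) is out (box 9 already has a 7).
  So the only cell in column 9 that can hold 7 is (4,9).
  So (4,9) = 7.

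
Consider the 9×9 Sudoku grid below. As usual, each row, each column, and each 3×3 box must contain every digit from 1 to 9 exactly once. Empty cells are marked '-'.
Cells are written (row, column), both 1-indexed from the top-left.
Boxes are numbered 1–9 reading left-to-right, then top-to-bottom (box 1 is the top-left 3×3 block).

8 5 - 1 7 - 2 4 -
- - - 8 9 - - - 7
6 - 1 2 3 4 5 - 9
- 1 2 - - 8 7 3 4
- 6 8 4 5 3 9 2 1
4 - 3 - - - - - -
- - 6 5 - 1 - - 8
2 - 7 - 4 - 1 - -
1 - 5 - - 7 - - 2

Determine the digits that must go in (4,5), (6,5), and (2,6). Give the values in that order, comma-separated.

6,1,5

For (4,5):
  Row 4 already contains {1, 2, 3, 4, 7, 8}.
  Column 5 already contains {3, 4, 5, 7, 9}.
  Its 3×3 block (box 5) already contains {3, 4, 5, 8}.
  The only value from 1–9 not eliminated is 6, so (4,5) = 6.
For (6,5):
  Consider where 1 can go in box 5.
  (4,4) is out (row 4 already has a 1).
  (4,5) is out (row 4 already has a 1).
  (6,4) is out (column 4 already has a 1).
  (6,6) is out (column 6 already has a 1).
  So the only cell in box 5 that can hold 1 is (6,5).
  So (6,5) = 1.
For (2,6):
  Consider where 5 can go in column 6.
  (1,6) is out (row 1 already has a 5).
  (6,6) is out (box 5 already has a 5).
  (8,6) is out (box 8 already has a 5).
  So the only cell in column 6 that can hold 5 is (2,6).
  So (2,6) = 5.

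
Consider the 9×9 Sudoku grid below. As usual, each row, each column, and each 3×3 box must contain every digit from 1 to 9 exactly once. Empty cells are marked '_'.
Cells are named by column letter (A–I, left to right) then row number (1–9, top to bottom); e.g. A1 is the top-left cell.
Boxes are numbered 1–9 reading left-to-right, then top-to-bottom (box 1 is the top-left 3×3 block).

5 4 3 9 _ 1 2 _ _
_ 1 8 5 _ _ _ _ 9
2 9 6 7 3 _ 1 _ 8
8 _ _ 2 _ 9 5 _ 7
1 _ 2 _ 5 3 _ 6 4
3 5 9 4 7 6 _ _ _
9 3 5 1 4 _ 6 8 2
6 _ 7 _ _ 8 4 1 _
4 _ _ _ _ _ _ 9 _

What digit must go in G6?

Row 6 already contains {3, 4, 5, 6, 7, 9}.
Column G already contains {1, 2, 4, 5, 6}.
Its 3×3 block (box 6) already contains {4, 5, 6, 7}.
The only value from 1–9 not eliminated is 8, so G6 = 8.

8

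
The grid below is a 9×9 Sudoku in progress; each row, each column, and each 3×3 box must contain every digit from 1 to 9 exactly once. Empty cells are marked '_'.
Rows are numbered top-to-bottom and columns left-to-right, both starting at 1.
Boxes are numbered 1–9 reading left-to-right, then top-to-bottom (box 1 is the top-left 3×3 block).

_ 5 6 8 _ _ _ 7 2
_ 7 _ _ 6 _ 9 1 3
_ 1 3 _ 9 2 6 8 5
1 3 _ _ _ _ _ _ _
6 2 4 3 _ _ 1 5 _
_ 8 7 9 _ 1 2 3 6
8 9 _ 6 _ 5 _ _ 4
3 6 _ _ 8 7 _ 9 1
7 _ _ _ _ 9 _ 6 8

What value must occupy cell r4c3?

Cell r4c3 itself could take any of {5, 9} by direct elimination.
Consider where 9 can go in box 4.
r6c1 is out (row 6 already has a 9).
So the only cell in box 4 that can hold 9 is r4c3.
Therefore r4c3 = 9.

9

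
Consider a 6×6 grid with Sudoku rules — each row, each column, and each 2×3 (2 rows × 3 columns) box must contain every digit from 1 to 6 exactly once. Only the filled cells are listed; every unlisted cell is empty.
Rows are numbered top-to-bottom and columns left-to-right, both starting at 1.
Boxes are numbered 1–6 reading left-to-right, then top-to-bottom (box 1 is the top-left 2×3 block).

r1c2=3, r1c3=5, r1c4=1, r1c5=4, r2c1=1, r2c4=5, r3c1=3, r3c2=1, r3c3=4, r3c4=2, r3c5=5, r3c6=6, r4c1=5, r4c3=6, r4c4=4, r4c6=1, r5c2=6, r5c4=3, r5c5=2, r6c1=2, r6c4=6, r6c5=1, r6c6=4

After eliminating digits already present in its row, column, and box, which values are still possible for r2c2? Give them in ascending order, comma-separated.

Row 2 already contains {1, 5}.
Column 2 already contains {1, 3, 6}.
Its 2×3 block (box 1) already contains {1, 3, 5}.
Removing those from 1–6 leaves {2, 4} as the candidates for r2c2.

2,4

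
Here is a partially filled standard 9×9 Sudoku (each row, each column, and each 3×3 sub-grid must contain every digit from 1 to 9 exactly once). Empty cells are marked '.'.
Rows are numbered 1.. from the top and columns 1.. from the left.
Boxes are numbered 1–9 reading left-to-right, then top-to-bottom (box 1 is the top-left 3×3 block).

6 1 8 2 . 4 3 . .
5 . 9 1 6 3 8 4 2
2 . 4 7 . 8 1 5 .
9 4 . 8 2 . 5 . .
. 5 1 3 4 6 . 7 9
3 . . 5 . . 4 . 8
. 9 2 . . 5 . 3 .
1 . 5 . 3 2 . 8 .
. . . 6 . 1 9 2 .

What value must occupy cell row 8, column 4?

Cell row 8, column 4 itself could take any of {4, 9} by direct elimination.
Consider where 9 can go in box 8.
row 7, column 4 is out (row 7 already has a 9).
row 7, column 5 is out (row 7 already has a 9).
row 9, column 5 is out (row 9 already has a 9).
So the only cell in box 8 that can hold 9 is row 8, column 4.
Therefore row 8, column 4 = 9.

9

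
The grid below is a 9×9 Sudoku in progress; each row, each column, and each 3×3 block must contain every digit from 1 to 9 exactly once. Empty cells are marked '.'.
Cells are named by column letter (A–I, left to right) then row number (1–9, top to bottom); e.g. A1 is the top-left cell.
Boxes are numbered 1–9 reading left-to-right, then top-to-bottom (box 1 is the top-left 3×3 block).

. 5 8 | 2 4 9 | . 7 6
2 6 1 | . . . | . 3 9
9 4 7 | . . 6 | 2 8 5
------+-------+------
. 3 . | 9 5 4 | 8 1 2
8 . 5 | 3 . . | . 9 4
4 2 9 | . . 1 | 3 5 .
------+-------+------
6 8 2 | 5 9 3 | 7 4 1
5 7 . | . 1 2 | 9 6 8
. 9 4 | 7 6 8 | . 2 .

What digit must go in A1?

3

Row 1 already contains {2, 4, 5, 6, 7, 8, 9}.
Column A already contains {2, 4, 5, 6, 8, 9}.
Its 3×3 block (box 1) already contains {1, 2, 4, 5, 6, 7, 8, 9}.
The only value from 1–9 not eliminated is 3, so A1 = 3.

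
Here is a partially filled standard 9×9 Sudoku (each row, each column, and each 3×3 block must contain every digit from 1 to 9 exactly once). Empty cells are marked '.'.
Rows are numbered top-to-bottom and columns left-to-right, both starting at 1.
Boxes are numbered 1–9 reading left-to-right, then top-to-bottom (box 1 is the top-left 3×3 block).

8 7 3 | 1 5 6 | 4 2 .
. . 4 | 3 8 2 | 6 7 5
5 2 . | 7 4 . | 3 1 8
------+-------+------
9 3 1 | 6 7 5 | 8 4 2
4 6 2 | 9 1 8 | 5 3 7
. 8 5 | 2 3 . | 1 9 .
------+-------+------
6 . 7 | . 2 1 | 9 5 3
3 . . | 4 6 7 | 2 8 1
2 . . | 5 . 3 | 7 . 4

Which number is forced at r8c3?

Row 8 already contains {1, 2, 3, 4, 6, 7, 8}.
Column 3 already contains {1, 2, 3, 4, 5, 7}.
Its 3×3 block (box 7) already contains {2, 3, 6, 7}.
The only value from 1–9 not eliminated is 9, so r8c3 = 9.

9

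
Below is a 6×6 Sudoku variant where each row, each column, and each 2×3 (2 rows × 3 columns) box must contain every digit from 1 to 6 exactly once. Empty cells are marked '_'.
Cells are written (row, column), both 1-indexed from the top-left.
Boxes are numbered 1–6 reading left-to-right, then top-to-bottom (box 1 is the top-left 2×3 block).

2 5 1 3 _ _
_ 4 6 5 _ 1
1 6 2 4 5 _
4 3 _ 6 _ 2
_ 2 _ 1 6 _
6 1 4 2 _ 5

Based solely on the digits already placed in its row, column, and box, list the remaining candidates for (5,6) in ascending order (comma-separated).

Row 5 already contains {1, 2, 6}.
Column 6 already contains {1, 2, 5}.
Its 2×3 block (box 6) already contains {1, 2, 5, 6}.
Removing those from 1–6 leaves {3, 4} as the candidates for (5,6).

3,4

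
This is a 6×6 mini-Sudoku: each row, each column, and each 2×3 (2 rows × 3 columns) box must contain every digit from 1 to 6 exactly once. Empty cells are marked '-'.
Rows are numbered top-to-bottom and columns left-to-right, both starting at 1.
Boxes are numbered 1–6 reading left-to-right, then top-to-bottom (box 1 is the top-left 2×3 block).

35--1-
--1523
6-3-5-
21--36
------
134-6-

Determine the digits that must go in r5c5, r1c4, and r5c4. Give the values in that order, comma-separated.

4,6,3

For r5c5:
  Row 5 already contains {}.
  Column 5 already contains {1, 2, 3, 5, 6}.
  Its 2×3 block (box 6) already contains {6}.
  The only value from 1–6 not eliminated is 4, so r5c5 = 4.
For r1c4:
  Consider where 6 can go in column 4.
  r3c4 is out (row 3 already has a 6).
  r4c4 is out (row 4 already has a 6).
  r5c4 is out (box 6 already has a 6).
  r6c4 is out (row 6 already has a 6).
  So the only cell in column 4 that can hold 6 is r1c4.
  So r1c4 = 6.
For r5c4:
  Consider where 3 can go in row 5.
  r5c1 is out (column 1 already has a 3).
  r5c2 is out (column 2 already has a 3).
  r5c3 is out (column 3 already has a 3).
  r5c5 is out (column 5 already has a 3).
  r5c6 is out (column 6 already has a 3).
  So the only cell in row 5 that can hold 3 is r5c4.
  So r5c4 = 3.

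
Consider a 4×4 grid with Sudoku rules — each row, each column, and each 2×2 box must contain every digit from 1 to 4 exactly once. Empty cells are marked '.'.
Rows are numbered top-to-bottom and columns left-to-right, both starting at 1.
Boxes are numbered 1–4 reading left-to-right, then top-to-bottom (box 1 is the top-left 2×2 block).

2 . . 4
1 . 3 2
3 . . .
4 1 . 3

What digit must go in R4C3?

Row 4 already contains {1, 3, 4}.
Column 3 already contains {3}.
Its 2×2 block (box 4) already contains {3}.
The only value from 1–4 not eliminated is 2, so R4C3 = 2.

2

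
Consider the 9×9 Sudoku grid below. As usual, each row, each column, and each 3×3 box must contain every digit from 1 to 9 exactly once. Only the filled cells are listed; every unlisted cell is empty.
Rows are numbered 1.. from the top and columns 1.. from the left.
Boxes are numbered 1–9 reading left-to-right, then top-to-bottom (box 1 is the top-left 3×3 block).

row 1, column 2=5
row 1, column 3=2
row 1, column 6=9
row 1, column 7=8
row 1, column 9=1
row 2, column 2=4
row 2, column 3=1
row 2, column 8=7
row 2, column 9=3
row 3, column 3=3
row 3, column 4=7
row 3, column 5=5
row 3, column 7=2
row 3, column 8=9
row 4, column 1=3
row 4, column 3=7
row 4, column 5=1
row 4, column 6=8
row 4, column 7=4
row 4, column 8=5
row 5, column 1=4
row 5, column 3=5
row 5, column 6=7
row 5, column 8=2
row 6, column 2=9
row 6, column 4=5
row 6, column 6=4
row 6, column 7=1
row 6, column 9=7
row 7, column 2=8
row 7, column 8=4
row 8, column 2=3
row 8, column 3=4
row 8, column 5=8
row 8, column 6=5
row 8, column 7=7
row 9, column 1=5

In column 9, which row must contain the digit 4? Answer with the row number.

Consider where 4 can go in column 9.
row 4, column 9 is out (row 4 already has a 4).
row 5, column 9 is out (row 5 already has a 4).
row 7, column 9 is out (row 7 already has a 4).
row 8, column 9 is out (row 8 already has a 4).
row 9, column 9 is out (box 9 already has a 4).
So the only cell in column 9 that can hold 4 is row 3, column 9.
That is row 3.

3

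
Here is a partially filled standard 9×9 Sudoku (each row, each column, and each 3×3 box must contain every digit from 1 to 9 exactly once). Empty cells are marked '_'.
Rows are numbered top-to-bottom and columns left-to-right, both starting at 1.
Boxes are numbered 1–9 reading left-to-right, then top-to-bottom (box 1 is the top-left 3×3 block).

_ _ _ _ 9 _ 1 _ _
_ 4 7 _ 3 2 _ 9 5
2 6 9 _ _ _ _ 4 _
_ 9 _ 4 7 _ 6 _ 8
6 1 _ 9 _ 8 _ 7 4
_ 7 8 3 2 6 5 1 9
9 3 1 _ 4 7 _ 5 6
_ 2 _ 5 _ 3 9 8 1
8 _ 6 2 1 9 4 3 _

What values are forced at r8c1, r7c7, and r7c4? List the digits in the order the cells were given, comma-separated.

7,2,8

For r8c1:
  Consider where 7 can go in column 1.
  r1c1 is out (box 1 already has a 7).
  r2c1 is out (row 2 already has a 7).
  r4c1 is out (row 4 already has a 7).
  r6c1 is out (row 6 already has a 7).
  So the only cell in column 1 that can hold 7 is r8c1.
  So r8c1 = 7.
For r7c7:
  Row 7 already contains {1, 3, 4, 5, 6, 7, 9}.
  Column 7 already contains {1, 4, 5, 6, 9}.
  Its 3×3 block (box 9) already contains {1, 3, 4, 5, 6, 8, 9}.
  The only value from 1–9 not eliminated is 2, so r7c7 = 2.
For r7c4:
  Row 7 already contains {1, 3, 4, 5, 6, 7, 9}.
  Column 4 already contains {2, 3, 4, 5, 9}.
  Its 3×3 block (box 8) already contains {1, 2, 3, 4, 5, 7, 9}.
  The only value from 1–9 not eliminated is 8, so r7c4 = 8.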